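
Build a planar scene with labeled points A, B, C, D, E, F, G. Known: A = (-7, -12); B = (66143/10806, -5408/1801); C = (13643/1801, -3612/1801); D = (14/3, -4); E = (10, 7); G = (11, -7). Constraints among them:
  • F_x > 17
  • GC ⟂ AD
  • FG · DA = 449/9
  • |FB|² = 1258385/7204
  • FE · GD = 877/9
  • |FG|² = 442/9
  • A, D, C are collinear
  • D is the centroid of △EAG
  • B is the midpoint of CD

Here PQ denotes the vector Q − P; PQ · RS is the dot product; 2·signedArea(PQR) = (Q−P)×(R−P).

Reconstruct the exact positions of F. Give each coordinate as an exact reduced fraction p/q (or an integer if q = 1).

F = (52/3, -10)

1. F_x = 52/3  [FG · DA = 449/9 ∩ FE · GD = 877/9]
2. F_y = -10  [FG · DA = 449/9 ∩ FE · GD = 877/9]
   → F = (52/3, -10)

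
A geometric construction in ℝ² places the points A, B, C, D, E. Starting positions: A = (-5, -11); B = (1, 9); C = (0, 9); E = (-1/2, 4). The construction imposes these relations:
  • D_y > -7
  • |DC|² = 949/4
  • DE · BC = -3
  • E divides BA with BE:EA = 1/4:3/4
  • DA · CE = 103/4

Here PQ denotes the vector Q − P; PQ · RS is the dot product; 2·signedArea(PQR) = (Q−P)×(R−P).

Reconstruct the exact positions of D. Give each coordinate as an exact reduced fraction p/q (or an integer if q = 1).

D = (-7/2, -6)

1. D_x = -7/2  [DA · CE = 103/4 ∩ DE · BC = -3]
2. D_y = -6  [DA · CE = 103/4 ∩ DE · BC = -3]
   → D = (-7/2, -6)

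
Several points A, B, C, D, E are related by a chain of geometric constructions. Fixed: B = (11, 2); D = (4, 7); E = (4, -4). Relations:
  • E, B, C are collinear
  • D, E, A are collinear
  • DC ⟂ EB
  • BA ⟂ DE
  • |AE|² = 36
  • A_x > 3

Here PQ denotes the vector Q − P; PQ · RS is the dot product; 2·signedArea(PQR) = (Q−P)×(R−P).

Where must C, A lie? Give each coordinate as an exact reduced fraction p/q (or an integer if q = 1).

A = (4, 2)
C = (802/85, 56/85)

1. C_x = 802/85  [E, B, C are collinear ∩ DC ⟂ EB]
2. C_y = 56/85  [E, B, C are collinear ∩ DC ⟂ EB]
   → C = (802/85, 56/85)
3. A_x = 4  [D, E, A are collinear ∩ BA ⟂ DE]
4. A_y = 2  [D, E, A are collinear ∩ BA ⟂ DE]
   → A = (4, 2)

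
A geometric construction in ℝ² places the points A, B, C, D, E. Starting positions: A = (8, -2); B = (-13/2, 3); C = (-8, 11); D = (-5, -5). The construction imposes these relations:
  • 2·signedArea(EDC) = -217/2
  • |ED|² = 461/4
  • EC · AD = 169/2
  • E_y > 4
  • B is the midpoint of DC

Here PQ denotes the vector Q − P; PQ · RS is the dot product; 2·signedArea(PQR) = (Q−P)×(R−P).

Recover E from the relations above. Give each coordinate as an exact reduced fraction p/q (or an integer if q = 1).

1. E_x = 0  [2·signedArea(EDC) = -217/2 ∩ EC · AD = 169/2]
2. E_y = 9/2  [2·signedArea(EDC) = -217/2 ∩ EC · AD = 169/2]
   → E = (0, 9/2)

E = (0, 9/2)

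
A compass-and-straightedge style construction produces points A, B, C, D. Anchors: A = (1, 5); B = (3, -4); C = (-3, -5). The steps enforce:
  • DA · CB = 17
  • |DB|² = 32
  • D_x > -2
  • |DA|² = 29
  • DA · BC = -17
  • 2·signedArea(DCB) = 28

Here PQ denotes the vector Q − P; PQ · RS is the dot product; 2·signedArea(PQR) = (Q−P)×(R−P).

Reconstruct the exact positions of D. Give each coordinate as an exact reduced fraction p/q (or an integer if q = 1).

D = (-1, 0)

1. D_x = -1  [DA · BC = -17 ∩ 2·signedArea(DCB) = 28]
2. D_y = 0  [DA · BC = -17 ∩ 2·signedArea(DCB) = 28]
   → D = (-1, 0)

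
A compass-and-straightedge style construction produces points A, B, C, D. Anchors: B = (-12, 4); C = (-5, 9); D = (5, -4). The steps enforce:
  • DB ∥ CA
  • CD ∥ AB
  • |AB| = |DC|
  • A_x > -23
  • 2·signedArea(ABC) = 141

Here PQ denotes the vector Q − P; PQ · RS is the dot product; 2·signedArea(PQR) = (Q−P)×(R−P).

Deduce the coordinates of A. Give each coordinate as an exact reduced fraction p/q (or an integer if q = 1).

A = (-22, 17)

1. A_x = -22  [CD ∥ AB ∩ DB ∥ CA]
2. A_y = 17  [CD ∥ AB ∩ DB ∥ CA]
   → A = (-22, 17)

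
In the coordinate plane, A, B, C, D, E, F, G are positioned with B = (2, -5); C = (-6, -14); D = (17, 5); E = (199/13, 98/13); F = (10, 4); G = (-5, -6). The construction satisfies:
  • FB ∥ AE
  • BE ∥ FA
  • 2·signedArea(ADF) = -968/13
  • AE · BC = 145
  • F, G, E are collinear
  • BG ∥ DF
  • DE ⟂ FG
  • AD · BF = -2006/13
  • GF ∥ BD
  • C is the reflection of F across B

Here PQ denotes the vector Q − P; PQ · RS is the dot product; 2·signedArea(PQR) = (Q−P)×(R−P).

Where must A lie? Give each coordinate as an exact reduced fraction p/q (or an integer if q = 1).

A = (303/13, 215/13)

1. A_x = 303/13  [FB ∥ AE ∩ BE ∥ FA]
2. A_y = 215/13  [FB ∥ AE ∩ BE ∥ FA]
   → A = (303/13, 215/13)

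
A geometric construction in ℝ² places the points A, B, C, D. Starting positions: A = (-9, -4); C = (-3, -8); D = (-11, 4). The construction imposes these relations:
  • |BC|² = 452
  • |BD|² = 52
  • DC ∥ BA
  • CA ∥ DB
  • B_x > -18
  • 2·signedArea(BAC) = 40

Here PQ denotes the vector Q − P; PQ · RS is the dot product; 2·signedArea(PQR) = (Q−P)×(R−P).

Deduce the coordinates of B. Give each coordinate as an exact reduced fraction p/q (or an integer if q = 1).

B = (-17, 8)

1. B_x = -17  [DC ∥ BA ∩ CA ∥ DB]
2. B_y = 8  [DC ∥ BA ∩ CA ∥ DB]
   → B = (-17, 8)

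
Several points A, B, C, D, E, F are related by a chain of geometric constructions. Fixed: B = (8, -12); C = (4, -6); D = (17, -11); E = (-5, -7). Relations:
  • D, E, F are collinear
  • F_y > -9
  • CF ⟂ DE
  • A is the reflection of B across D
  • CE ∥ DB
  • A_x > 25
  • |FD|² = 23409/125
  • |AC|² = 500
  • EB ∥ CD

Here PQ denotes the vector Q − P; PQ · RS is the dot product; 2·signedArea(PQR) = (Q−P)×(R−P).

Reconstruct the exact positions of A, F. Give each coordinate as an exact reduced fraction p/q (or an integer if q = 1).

A = (26, -10)
F = (442/125, -1069/125)

1. A_x = 26  [A is the reflection of B across D]
2. A_y = -10  [A is the reflection of B across D]
   → A = (26, -10)
3. F_x = 442/125  [D, E, F are collinear ∩ CF ⟂ DE]
4. F_y = -1069/125  [D, E, F are collinear ∩ CF ⟂ DE]
   → F = (442/125, -1069/125)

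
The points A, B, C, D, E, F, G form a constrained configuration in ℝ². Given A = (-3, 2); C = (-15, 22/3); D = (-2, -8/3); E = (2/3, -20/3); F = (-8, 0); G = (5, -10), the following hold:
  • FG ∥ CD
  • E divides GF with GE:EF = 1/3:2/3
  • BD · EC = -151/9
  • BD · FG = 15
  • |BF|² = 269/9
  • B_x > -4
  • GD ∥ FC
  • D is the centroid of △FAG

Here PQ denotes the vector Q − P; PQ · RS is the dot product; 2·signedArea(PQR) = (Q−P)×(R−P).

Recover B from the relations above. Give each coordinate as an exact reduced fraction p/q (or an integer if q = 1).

1. B_x = -11/3  [BD · FG = 15 ∩ BD · EC = -151/9]
2. B_y = -10/3  [BD · FG = 15 ∩ BD · EC = -151/9]
   → B = (-11/3, -10/3)

B = (-11/3, -10/3)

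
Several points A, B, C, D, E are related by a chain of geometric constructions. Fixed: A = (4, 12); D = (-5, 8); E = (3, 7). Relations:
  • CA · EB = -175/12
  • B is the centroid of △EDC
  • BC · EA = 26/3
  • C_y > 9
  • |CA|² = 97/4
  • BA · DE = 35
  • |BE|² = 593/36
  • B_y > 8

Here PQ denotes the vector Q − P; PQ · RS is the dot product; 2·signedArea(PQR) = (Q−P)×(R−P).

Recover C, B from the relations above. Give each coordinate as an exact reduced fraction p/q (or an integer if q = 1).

1. B_x = -5/6  [line -8·x + 1·y + -15 = 0 ∩ |BE|² = 593/36]
2. B_y = 25/3  [line -8·x + 1·y + -15 = 0 ∩ |BE|² = 593/36]
   → B = (-5/6, 25/3)
3. C_x = -1/2  [CA · EB = -175/12 ∩ B is the centroid of △EDC]
4. C_y = 10  [CA · EB = -175/12 ∩ B is the centroid of △EDC]
   → C = (-1/2, 10)

B = (-5/6, 25/3)
C = (-1/2, 10)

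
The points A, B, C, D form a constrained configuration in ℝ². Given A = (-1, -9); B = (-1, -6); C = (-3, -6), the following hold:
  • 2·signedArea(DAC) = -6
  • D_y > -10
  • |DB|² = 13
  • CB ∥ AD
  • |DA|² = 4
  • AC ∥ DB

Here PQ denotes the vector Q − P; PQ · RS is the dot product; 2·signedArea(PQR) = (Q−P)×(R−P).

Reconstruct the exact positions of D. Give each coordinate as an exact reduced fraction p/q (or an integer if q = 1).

D = (1, -9)

1. D_x = 1  [AC ∥ DB ∩ CB ∥ AD]
2. D_y = -9  [AC ∥ DB ∩ CB ∥ AD]
   → D = (1, -9)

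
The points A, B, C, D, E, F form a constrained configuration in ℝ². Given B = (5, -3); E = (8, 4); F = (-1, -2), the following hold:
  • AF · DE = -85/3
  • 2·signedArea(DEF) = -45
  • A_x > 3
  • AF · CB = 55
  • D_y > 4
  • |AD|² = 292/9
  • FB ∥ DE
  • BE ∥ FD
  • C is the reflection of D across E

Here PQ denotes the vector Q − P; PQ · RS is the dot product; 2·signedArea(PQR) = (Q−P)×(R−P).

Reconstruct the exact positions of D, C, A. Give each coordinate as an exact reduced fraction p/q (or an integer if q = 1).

A = (4, -1/3)
C = (14, 3)
D = (2, 5)

1. D_x = 2  [FB ∥ DE ∩ BE ∥ FD]
2. D_y = 5  [FB ∥ DE ∩ BE ∥ FD]
   → D = (2, 5)
3. C_x = 14  [C is the reflection of D across E]
4. C_y = 3  [C is the reflection of D across E]
   → C = (14, 3)
5. A_x = 4  [AF · DE = -85/3 ∩ AF · CB = 55]
6. A_y = -1/3  [AF · DE = -85/3 ∩ AF · CB = 55]
   → A = (4, -1/3)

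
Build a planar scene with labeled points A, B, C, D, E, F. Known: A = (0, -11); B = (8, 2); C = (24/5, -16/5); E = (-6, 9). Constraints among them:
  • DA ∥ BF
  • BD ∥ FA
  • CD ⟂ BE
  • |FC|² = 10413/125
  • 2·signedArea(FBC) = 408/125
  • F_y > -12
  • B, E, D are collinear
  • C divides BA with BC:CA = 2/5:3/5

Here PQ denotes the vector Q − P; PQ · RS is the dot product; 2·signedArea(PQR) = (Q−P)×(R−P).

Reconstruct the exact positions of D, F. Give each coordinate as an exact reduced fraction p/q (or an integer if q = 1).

1. D_x = 188/25  [B, E, D are collinear ∩ CD ⟂ BE]
2. D_y = 56/25  [B, E, D are collinear ∩ CD ⟂ BE]
   → D = (188/25, 56/25)
3. F_x = 12/25  [BD ∥ FA ∩ DA ∥ BF]
4. F_y = -281/25  [BD ∥ FA ∩ DA ∥ BF]
   → F = (12/25, -281/25)

D = (188/25, 56/25)
F = (12/25, -281/25)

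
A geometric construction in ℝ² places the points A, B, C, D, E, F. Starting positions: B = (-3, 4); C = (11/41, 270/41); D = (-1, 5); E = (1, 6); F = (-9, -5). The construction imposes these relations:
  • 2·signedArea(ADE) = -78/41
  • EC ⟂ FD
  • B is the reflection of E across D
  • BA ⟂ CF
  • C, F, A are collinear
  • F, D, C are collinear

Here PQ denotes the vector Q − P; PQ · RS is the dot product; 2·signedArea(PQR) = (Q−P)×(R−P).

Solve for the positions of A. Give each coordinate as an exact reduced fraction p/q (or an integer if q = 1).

1. A_x = -93/41  [C, F, A are collinear ∩ BA ⟂ CF]
2. A_y = 140/41  [C, F, A are collinear ∩ BA ⟂ CF]
   → A = (-93/41, 140/41)

A = (-93/41, 140/41)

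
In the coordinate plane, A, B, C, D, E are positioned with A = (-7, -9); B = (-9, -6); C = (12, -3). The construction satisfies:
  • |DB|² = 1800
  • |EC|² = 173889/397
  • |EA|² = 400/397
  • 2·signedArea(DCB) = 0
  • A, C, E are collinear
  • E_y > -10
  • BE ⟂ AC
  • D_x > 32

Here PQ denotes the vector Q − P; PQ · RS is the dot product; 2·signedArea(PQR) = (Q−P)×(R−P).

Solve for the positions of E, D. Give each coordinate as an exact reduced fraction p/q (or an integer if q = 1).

1. E_x = -3159/397  [A, C, E are collinear ∩ BE ⟂ AC]
2. E_y = -3693/397  [A, C, E are collinear ∩ BE ⟂ AC]
   → E = (-3159/397, -3693/397)
3. D_x = 33  [line 3·x + -21·y + -99 = 0 ∩ |DB|² = 1800]
4. D_y = 0  [line 3·x + -21·y + -99 = 0 ∩ |DB|² = 1800]
   → D = (33, 0)

D = (33, 0)
E = (-3159/397, -3693/397)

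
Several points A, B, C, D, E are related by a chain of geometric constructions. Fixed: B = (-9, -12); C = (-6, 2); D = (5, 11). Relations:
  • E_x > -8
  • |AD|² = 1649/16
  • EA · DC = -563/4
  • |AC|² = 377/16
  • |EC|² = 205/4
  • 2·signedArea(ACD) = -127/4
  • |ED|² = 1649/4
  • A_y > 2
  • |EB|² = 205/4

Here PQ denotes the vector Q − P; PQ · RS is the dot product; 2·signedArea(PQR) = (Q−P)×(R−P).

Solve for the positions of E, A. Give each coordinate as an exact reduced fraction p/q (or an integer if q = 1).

1. A_x = -5/4  [line -9·x + 11·y + -177/4 = 0 ∩ |AC|² = 377/16]
2. A_y = 3  [line -9·x + 11·y + -177/4 = 0 ∩ |AC|² = 377/16]
   → A = (-5/4, 3)
3. E_x = -15/2  [line 11·x + 9·y + 255/2 = 0 ∩ |EC|² = 205/4]
4. E_y = -5  [line 11·x + 9·y + 255/2 = 0 ∩ |EC|² = 205/4]
   → E = (-15/2, -5)

A = (-5/4, 3)
E = (-15/2, -5)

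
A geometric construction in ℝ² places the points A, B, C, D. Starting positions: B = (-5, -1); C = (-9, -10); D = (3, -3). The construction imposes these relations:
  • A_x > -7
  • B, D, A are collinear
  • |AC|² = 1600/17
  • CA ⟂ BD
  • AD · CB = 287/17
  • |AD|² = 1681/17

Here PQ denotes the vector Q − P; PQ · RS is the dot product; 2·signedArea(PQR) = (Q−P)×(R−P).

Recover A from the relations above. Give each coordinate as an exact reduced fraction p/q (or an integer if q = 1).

1. A_x = -113/17  [B, D, A are collinear ∩ CA ⟂ BD]
2. A_y = -10/17  [B, D, A are collinear ∩ CA ⟂ BD]
   → A = (-113/17, -10/17)

A = (-113/17, -10/17)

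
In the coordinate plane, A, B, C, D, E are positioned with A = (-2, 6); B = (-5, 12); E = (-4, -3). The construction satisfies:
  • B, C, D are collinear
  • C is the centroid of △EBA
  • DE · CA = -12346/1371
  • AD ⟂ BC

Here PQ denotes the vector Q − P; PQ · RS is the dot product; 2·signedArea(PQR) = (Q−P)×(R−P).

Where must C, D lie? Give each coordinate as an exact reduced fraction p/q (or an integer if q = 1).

1. C_x = -11/3  [C is the centroid of △EBA]
2. C_y = 5  [C is the centroid of △EBA]
   → C = (-11/3, 5)
3. D_x = -1733/457  [B, C, D are collinear ∩ AD ⟂ BC]
4. D_y = 2586/457  [B, C, D are collinear ∩ AD ⟂ BC]
   → D = (-1733/457, 2586/457)

C = (-11/3, 5)
D = (-1733/457, 2586/457)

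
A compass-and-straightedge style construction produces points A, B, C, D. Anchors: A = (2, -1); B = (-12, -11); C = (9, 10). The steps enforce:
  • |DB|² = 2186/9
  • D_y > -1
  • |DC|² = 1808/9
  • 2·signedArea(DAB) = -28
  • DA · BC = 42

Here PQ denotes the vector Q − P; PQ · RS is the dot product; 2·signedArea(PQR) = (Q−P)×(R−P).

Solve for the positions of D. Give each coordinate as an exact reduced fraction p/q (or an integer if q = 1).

D = (-1/3, -2/3)

1. D_x = -1/3  [2·signedArea(DAB) = -28 ∩ DA · BC = 42]
2. D_y = -2/3  [2·signedArea(DAB) = -28 ∩ DA · BC = 42]
   → D = (-1/3, -2/3)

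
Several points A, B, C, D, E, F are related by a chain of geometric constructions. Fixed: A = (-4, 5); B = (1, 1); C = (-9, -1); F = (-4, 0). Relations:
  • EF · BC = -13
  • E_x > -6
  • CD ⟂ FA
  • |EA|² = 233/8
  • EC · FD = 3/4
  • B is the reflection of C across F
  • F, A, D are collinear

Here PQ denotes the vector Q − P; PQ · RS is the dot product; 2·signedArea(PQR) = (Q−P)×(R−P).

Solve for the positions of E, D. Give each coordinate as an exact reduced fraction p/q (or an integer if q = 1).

D = (-4, -1)
E = (-21/4, -1/4)

1. E_x = -21/4  [line 10·x + 2·y + 53 = 0 ∩ |EA|² = 233/8]
2. E_y = -1/4  [line 10·x + 2·y + 53 = 0 ∩ |EA|² = 233/8]
   → E = (-21/4, -1/4)
3. D_x = -4  [F, A, D are collinear ∩ CD ⟂ FA]
4. D_y = -1  [F, A, D are collinear ∩ CD ⟂ FA]
   → D = (-4, -1)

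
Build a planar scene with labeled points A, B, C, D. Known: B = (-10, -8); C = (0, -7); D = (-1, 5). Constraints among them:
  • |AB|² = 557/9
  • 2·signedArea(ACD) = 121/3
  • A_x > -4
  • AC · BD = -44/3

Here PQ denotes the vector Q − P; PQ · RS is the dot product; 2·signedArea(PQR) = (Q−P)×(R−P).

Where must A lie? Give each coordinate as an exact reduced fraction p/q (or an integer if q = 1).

A = (-11/3, -10/3)

1. A_x = -11/3  [AC · BD = -44/3 ∩ 2·signedArea(ACD) = 121/3]
2. A_y = -10/3  [AC · BD = -44/3 ∩ 2·signedArea(ACD) = 121/3]
   → A = (-11/3, -10/3)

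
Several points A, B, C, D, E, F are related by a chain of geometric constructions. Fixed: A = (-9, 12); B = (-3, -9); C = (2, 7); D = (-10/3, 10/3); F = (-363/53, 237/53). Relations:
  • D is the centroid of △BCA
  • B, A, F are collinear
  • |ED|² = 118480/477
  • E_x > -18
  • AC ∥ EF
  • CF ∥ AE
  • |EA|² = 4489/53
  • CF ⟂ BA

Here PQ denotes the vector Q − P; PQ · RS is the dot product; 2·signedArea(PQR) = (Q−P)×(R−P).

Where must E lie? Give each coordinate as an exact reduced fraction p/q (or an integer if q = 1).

1. E_x = -946/53  [AC ∥ EF ∩ CF ∥ AE]
2. E_y = 502/53  [AC ∥ EF ∩ CF ∥ AE]
   → E = (-946/53, 502/53)

E = (-946/53, 502/53)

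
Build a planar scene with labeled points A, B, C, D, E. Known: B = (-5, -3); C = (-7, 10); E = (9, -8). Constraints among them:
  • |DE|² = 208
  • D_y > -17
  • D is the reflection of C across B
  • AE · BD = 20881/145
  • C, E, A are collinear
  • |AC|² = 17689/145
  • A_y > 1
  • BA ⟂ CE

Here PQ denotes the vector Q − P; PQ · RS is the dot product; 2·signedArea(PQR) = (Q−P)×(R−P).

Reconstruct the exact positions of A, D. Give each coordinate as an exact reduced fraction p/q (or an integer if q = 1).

A = (49/145, 253/145)
D = (-3, -16)

1. A_x = 49/145  [C, E, A are collinear ∩ BA ⟂ CE]
2. A_y = 253/145  [C, E, A are collinear ∩ BA ⟂ CE]
   → A = (49/145, 253/145)
3. D_x = -3  [D is the reflection of C across B]
4. D_y = -16  [D is the reflection of C across B]
   → D = (-3, -16)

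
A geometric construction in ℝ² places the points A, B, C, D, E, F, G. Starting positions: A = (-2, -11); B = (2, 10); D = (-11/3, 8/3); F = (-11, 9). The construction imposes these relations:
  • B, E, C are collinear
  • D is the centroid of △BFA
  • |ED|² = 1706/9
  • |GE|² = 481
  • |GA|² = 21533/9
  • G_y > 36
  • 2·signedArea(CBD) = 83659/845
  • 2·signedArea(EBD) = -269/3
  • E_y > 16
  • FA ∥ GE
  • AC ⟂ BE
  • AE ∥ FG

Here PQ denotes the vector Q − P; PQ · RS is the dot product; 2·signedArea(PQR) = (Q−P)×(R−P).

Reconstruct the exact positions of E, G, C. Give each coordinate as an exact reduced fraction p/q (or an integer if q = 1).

1. E_x = -16/3  [line 22/3·x + -17/3·y + 395/3 = 0 ∩ |ED|² = 1706/9]
2. E_y = 49/3  [line 22/3·x + -17/3·y + 395/3 = 0 ∩ |ED|² = 1706/9]
   → E = (-16/3, 49/3)
3. G_x = -43/3  [FA ∥ GE ∩ AE ∥ FG]
4. G_y = 109/3  [FA ∥ GE ∩ AE ∥ FG]
   → G = (-43/3, 109/3)
5. C_x = 8532/845  [B, E, C are collinear ∩ AC ⟂ BE]
6. C_y = 2541/845  [B, E, C are collinear ∩ AC ⟂ BE]
   → C = (8532/845, 2541/845)

C = (8532/845, 2541/845)
E = (-16/3, 49/3)
G = (-43/3, 109/3)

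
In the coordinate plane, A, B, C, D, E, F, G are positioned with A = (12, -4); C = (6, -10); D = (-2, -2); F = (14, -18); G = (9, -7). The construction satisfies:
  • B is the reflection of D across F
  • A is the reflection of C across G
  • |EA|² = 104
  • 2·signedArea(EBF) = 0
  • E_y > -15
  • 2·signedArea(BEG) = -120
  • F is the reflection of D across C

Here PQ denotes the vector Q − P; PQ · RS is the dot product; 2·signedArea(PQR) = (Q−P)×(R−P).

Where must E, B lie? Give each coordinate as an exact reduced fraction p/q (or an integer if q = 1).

B = (30, -34)
E = (10, -14)

1. B_x = 30  [B is the reflection of D across F]
2. B_y = -34  [B is the reflection of D across F]
   → B = (30, -34)
3. E_x = 10  [2·signedArea(EBF) = 0 ∩ 2·signedArea(BEG) = -120]
4. E_y = -14  [2·signedArea(EBF) = 0 ∩ 2·signedArea(BEG) = -120]
   → E = (10, -14)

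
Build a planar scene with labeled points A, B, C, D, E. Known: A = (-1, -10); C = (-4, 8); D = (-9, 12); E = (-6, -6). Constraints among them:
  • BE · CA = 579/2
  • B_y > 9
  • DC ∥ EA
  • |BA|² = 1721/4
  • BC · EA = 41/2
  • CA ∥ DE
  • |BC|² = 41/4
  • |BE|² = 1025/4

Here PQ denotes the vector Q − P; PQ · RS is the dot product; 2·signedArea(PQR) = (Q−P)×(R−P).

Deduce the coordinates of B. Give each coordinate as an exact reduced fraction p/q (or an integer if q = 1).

1. B_x = -13/2  [BE · CA = 579/2 ∩ BC · EA = 41/2]
2. B_y = 10  [BE · CA = 579/2 ∩ BC · EA = 41/2]
   → B = (-13/2, 10)

B = (-13/2, 10)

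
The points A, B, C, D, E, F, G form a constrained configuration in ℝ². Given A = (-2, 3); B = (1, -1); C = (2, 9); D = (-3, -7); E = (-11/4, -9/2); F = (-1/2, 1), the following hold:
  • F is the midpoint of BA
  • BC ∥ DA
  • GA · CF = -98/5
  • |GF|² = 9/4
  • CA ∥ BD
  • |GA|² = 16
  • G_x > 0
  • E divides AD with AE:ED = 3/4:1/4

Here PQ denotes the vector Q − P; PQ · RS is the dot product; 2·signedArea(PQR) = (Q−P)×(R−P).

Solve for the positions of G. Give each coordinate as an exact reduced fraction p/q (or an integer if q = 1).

G = (2/5, -1/5)

1. G_x = 2/5  [line 5/2·x + 8·y + 3/5 = 0 ∩ |GA|² = 16]
2. G_y = -1/5  [line 5/2·x + 8·y + 3/5 = 0 ∩ |GA|² = 16]
   → G = (2/5, -1/5)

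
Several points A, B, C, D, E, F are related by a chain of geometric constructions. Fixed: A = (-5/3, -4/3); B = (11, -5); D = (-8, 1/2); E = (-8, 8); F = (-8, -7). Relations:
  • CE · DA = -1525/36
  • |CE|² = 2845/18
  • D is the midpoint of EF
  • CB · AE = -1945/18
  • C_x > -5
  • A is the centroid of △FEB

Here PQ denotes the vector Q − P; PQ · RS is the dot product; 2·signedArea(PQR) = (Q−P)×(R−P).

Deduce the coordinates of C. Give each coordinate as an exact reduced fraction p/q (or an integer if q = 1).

1. C_x = -29/6  [CB · AE = -1945/18 ∩ CE · DA = -1525/36]
2. C_y = -25/6  [CB · AE = -1945/18 ∩ CE · DA = -1525/36]
   → C = (-29/6, -25/6)

C = (-29/6, -25/6)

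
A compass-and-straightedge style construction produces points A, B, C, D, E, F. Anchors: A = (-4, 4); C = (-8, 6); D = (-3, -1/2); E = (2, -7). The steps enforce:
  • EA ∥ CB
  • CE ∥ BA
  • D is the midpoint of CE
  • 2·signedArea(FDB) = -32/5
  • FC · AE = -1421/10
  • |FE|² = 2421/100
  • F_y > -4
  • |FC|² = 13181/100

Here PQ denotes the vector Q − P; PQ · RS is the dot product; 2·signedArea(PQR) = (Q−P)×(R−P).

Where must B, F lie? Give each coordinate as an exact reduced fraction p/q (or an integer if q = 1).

1. B_x = -14  [CE ∥ BA ∩ EA ∥ CB]
2. B_y = 17  [CE ∥ BA ∩ EA ∥ CB]
   → B = (-14, 17)
3. F_x = -1  [FC · AE = -1421/10 ∩ 2·signedArea(FDB) = -32/5]
4. F_y = -31/10  [FC · AE = -1421/10 ∩ 2·signedArea(FDB) = -32/5]
   → F = (-1, -31/10)

B = (-14, 17)
F = (-1, -31/10)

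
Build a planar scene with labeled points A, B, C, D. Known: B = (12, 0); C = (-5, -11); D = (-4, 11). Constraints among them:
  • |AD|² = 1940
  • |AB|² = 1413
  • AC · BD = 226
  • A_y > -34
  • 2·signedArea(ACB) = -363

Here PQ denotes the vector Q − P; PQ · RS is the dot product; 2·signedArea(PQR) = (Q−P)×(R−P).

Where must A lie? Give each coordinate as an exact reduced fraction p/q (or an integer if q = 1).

1. A_x = -6  [2·signedArea(ACB) = -363 ∩ AC · BD = 226]
2. A_y = -33  [2·signedArea(ACB) = -363 ∩ AC · BD = 226]
   → A = (-6, -33)

A = (-6, -33)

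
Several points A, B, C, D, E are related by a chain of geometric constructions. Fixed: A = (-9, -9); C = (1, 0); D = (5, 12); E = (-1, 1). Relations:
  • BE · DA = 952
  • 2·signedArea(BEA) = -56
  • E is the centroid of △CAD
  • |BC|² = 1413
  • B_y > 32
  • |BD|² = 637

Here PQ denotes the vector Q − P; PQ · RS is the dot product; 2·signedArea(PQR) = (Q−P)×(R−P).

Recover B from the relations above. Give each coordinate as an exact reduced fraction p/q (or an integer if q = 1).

1. B_x = 19  [2·signedArea(BEA) = -56 ∩ BE · DA = 952]
2. B_y = 33  [2·signedArea(BEA) = -56 ∩ BE · DA = 952]
   → B = (19, 33)

B = (19, 33)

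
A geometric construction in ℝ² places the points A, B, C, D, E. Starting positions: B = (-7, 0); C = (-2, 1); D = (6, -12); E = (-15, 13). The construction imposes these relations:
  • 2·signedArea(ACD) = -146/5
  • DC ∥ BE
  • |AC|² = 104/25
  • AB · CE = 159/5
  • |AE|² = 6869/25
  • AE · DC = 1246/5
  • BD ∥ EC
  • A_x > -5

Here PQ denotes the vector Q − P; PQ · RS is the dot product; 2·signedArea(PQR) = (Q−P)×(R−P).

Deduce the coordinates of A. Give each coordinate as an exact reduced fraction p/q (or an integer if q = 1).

A = (-4, 3/5)

1. A_x = -4  [AB · CE = 159/5 ∩ 2·signedArea(ACD) = -146/5]
2. A_y = 3/5  [AB · CE = 159/5 ∩ 2·signedArea(ACD) = -146/5]
   → A = (-4, 3/5)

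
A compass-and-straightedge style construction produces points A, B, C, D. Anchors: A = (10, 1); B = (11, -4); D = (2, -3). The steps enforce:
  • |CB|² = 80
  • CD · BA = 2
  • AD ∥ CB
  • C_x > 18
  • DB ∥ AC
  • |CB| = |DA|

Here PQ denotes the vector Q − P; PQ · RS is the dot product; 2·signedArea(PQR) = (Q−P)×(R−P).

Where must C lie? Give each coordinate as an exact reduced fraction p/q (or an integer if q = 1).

1. C_x = 19  [AD ∥ CB ∩ DB ∥ AC]
2. C_y = 0  [AD ∥ CB ∩ DB ∥ AC]
   → C = (19, 0)

C = (19, 0)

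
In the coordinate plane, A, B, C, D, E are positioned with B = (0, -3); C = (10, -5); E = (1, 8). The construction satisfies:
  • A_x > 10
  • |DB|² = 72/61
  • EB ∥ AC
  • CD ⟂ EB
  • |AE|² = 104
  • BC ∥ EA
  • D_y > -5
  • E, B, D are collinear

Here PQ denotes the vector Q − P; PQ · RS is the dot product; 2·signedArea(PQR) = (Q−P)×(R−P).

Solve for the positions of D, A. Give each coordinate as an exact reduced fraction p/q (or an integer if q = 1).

A = (11, 6)
D = (-6/61, -249/61)

1. D_x = -6/61  [E, B, D are collinear ∩ CD ⟂ EB]
2. D_y = -249/61  [E, B, D are collinear ∩ CD ⟂ EB]
   → D = (-6/61, -249/61)
3. A_x = 11  [EB ∥ AC ∩ BC ∥ EA]
4. A_y = 6  [EB ∥ AC ∩ BC ∥ EA]
   → A = (11, 6)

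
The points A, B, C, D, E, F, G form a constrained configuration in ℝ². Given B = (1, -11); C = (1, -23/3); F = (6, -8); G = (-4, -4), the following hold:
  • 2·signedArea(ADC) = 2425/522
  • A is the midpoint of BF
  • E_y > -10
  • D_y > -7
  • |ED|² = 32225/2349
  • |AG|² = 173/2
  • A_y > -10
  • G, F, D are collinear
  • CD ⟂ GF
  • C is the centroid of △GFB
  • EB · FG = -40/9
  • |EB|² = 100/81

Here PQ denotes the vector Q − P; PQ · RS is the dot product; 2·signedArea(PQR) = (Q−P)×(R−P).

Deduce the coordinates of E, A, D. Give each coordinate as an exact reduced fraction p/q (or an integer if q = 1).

1. E_x = 1  [line 10·x + -4·y + -446/9 = 0 ∩ |EB|² = 100/81]
2. E_y = -89/9  [line 10·x + -4·y + -446/9 = 0 ∩ |EB|² = 100/81]
   → E = (1, -89/9)
3. A_x = 7/2  [A is the midpoint of BF]
4. A_y = -19/2  [A is the midpoint of BF]
   → A = (7/2, -19/2)
5. D_x = 137/87  [G, F, D are collinear ∩ CD ⟂ GF]
6. D_y = -542/87  [G, F, D are collinear ∩ CD ⟂ GF]
   → D = (137/87, -542/87)

A = (7/2, -19/2)
D = (137/87, -542/87)
E = (1, -89/9)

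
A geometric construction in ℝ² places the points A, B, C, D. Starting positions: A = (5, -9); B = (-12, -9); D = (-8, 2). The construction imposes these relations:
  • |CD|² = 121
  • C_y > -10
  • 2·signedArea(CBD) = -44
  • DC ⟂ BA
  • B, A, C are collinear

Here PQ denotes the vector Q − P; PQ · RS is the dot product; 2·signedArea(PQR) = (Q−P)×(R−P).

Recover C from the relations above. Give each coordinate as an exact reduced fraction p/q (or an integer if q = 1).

C = (-8, -9)

1. C_x = -8  [B, A, C are collinear ∩ DC ⟂ BA]
2. C_y = -9  [B, A, C are collinear ∩ DC ⟂ BA]
   → C = (-8, -9)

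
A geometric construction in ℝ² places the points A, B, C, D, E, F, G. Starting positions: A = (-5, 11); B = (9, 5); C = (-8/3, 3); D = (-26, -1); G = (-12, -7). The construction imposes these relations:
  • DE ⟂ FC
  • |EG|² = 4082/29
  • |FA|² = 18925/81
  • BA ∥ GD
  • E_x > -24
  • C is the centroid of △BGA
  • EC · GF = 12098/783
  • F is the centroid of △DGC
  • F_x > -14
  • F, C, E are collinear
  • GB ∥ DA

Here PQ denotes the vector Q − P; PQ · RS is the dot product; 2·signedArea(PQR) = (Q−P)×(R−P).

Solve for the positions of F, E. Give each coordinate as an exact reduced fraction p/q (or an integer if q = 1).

E = (-691/29, -176/29)
F = (-122/9, -5/3)

1. F_x = -122/9  [F is the centroid of △DGC]
2. F_y = -5/3  [F is the centroid of △DGC]
   → F = (-122/9, -5/3)
3. E_x = -691/29  [F, C, E are collinear ∩ DE ⟂ FC]
4. E_y = -176/29  [F, C, E are collinear ∩ DE ⟂ FC]
   → E = (-691/29, -176/29)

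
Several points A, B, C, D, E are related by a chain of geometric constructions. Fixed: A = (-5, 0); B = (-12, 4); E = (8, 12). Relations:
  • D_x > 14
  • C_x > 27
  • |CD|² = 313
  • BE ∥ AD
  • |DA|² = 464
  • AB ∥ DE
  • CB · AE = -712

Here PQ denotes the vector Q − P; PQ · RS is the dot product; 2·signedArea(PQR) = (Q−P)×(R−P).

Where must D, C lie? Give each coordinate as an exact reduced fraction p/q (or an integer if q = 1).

1. D_x = 15  [AB ∥ DE ∩ BE ∥ AD]
2. D_y = 8  [AB ∥ DE ∩ BE ∥ AD]
   → D = (15, 8)
3. C_x = 28  [line -13·x + -12·y + 604 = 0 ∩ |CD|² = 313]
4. C_y = 20  [line -13·x + -12·y + 604 = 0 ∩ |CD|² = 313]
   → C = (28, 20)

C = (28, 20)
D = (15, 8)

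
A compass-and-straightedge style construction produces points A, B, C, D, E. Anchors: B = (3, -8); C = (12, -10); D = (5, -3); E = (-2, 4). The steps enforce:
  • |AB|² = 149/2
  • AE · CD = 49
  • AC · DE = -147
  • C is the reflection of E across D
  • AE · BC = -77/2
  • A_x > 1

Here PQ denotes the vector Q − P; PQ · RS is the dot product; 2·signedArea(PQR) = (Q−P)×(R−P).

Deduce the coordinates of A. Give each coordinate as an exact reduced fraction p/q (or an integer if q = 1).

A = (3/2, 1/2)

1. A_x = 3/2  [AC · DE = -147 ∩ AE · BC = -77/2]
2. A_y = 1/2  [AC · DE = -147 ∩ AE · BC = -77/2]
   → A = (3/2, 1/2)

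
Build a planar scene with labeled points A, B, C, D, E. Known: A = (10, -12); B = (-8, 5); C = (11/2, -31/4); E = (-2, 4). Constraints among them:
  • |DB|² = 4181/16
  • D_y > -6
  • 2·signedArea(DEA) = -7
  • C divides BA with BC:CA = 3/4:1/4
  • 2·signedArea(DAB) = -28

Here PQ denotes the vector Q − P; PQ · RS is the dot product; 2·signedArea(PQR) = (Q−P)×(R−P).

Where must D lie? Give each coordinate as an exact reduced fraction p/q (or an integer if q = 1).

D = (9/2, -21/4)

1. D_x = 9/2  [2·signedArea(DEA) = -7 ∩ 2·signedArea(DAB) = -28]
2. D_y = -21/4  [2·signedArea(DEA) = -7 ∩ 2·signedArea(DAB) = -28]
   → D = (9/2, -21/4)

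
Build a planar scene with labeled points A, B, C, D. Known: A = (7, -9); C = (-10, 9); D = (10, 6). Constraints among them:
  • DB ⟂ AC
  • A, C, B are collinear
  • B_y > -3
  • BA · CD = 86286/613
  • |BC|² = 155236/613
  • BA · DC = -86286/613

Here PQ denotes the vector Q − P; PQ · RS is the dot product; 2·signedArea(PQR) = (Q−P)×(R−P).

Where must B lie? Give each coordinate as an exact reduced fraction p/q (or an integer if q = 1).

B = (568/613, -1575/613)

1. B_x = 568/613  [A, C, B are collinear ∩ DB ⟂ AC]
2. B_y = -1575/613  [A, C, B are collinear ∩ DB ⟂ AC]
   → B = (568/613, -1575/613)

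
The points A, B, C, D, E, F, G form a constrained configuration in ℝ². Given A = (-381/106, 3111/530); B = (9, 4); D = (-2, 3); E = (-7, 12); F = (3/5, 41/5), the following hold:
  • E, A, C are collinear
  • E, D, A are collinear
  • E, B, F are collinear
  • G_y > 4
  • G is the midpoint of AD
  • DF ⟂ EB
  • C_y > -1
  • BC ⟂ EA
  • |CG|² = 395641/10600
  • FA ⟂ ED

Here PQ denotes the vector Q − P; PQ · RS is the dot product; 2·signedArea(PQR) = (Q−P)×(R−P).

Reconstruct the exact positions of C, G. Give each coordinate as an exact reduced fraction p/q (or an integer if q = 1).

C = (9/53, -48/53)
G = (-593/212, 4701/1060)

1. C_x = 9/53  [E, A, C are collinear ∩ BC ⟂ EA]
2. C_y = -48/53  [E, A, C are collinear ∩ BC ⟂ EA]
   → C = (9/53, -48/53)
3. G_x = -593/212  [G is the midpoint of AD]
4. G_y = 4701/1060  [G is the midpoint of AD]
   → G = (-593/212, 4701/1060)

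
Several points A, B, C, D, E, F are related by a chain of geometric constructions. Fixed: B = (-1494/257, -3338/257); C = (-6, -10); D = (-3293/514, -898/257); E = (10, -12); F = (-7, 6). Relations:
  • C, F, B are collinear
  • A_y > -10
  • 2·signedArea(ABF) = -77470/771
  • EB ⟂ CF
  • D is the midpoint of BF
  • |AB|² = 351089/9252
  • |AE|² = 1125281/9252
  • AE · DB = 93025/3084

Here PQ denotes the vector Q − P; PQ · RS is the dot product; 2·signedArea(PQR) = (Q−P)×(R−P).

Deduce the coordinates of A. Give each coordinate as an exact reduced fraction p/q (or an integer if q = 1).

A = (-1141/1542, -2440/257)

1. A_x = -1141/1542  [AE · DB = 93025/3084 ∩ 2·signedArea(ABF) = -77470/771]
2. A_y = -2440/257  [AE · DB = 93025/3084 ∩ 2·signedArea(ABF) = -77470/771]
   → A = (-1141/1542, -2440/257)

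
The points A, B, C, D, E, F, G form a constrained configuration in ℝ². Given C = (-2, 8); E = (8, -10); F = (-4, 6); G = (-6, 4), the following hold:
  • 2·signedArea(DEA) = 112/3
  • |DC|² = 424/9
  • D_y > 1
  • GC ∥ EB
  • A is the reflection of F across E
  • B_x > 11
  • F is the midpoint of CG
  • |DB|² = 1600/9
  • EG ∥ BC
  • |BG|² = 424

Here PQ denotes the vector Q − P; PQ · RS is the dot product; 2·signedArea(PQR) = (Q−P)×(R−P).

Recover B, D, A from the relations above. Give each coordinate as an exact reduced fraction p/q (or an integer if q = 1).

1. B_x = 12  [EG ∥ BC ∩ GC ∥ EB]
2. B_y = -6  [EG ∥ BC ∩ GC ∥ EB]
   → B = (12, -6)
3. A_x = 20  [A is the reflection of F across E]
4. A_y = -26  [A is the reflection of F across E]
   → A = (20, -26)
5. D_x = 4/3  [line 16·x + 12·y + -136/3 = 0 ∩ |DB|² = 1600/9]
6. D_y = 2  [line 16·x + 12·y + -136/3 = 0 ∩ |DB|² = 1600/9]
   → D = (4/3, 2)

A = (20, -26)
B = (12, -6)
D = (4/3, 2)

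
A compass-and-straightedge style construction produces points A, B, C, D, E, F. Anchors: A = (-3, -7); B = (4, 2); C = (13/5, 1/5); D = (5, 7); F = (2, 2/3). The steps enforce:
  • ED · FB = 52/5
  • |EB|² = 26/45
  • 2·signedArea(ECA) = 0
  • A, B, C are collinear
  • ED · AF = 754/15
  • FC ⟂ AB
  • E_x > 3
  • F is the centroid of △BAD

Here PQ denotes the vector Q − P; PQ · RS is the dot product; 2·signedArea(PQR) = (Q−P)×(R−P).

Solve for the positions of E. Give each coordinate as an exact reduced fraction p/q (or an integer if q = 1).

1. E_x = 53/15  [2·signedArea(ECA) = 0 ∩ ED · AF = 754/15]
2. E_y = 7/5  [2·signedArea(ECA) = 0 ∩ ED · AF = 754/15]
   → E = (53/15, 7/5)

E = (53/15, 7/5)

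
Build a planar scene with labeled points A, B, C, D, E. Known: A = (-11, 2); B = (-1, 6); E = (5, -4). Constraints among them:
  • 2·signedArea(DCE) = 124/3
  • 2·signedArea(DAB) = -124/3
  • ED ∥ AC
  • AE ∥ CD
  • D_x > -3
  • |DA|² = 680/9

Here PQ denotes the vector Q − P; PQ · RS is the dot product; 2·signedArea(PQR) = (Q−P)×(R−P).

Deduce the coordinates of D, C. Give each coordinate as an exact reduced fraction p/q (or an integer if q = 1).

1. D_x = -7/3  [line -4·x + 10·y + -68/3 = 0 ∩ |DA|² = 680/9]
2. D_y = 4/3  [line -4·x + 10·y + -68/3 = 0 ∩ |DA|² = 680/9]
   → D = (-7/3, 4/3)
3. C_x = -55/3  [2·signedArea(DCE) = 124/3 ∩ AE ∥ CD]
4. C_y = 22/3  [2·signedArea(DCE) = 124/3 ∩ AE ∥ CD]
   → C = (-55/3, 22/3)

C = (-55/3, 22/3)
D = (-7/3, 4/3)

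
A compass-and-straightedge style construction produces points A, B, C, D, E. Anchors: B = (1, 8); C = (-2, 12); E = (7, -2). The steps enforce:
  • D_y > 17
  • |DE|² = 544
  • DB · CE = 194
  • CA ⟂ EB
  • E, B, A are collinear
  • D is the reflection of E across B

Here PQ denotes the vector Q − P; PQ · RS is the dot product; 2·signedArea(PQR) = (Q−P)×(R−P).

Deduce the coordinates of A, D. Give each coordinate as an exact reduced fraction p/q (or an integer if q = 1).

A = (-53/34, 417/34)
D = (-5, 18)

1. A_x = -53/34  [E, B, A are collinear ∩ CA ⟂ EB]
2. A_y = 417/34  [E, B, A are collinear ∩ CA ⟂ EB]
   → A = (-53/34, 417/34)
3. D_x = -5  [D is the reflection of E across B]
4. D_y = 18  [D is the reflection of E across B]
   → D = (-5, 18)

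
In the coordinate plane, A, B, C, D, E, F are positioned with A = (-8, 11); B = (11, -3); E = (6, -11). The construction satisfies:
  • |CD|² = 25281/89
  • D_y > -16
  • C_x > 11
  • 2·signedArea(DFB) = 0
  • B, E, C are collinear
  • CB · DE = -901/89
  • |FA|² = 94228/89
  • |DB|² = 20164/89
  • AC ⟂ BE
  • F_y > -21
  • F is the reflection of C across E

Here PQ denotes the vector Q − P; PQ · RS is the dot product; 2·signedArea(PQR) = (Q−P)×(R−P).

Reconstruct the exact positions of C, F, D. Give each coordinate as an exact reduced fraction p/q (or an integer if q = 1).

1. C_x = 1064/89  [B, E, C are collinear ∩ AC ⟂ BE]
2. C_y = -131/89  [B, E, C are collinear ∩ AC ⟂ BE]
   → C = (1064/89, -131/89)
3. F_x = 4/89  [F is the reflection of C across E]
4. F_y = -1827/89  [F is the reflection of C across E]
   → F = (4/89, -1827/89)
5. D_x = 269/89  [2·signedArea(DFB) = 0 ∩ CB · DE = -901/89]
6. D_y = -1403/89  [2·signedArea(DFB) = 0 ∩ CB · DE = -901/89]
   → D = (269/89, -1403/89)

C = (1064/89, -131/89)
D = (269/89, -1403/89)
F = (4/89, -1827/89)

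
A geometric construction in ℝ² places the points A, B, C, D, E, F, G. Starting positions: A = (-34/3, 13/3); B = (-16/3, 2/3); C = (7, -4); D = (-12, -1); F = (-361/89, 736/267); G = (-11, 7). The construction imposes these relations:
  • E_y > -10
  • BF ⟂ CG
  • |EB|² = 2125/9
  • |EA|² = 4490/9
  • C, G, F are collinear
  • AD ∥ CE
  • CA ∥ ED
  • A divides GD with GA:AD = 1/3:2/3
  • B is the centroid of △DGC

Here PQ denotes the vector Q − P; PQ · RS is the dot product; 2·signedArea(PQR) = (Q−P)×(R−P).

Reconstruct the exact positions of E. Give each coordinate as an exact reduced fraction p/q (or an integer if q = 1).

1. E_x = 19/3  [CA ∥ ED ∩ AD ∥ CE]
2. E_y = -28/3  [CA ∥ ED ∩ AD ∥ CE]
   → E = (19/3, -28/3)

E = (19/3, -28/3)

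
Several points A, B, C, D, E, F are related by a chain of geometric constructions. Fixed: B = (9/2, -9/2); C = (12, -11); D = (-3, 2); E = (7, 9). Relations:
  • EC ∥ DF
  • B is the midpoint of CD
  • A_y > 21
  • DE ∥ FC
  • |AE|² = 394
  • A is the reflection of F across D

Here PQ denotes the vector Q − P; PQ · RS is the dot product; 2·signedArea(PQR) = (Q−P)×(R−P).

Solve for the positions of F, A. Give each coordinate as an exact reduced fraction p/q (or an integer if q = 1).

1. F_x = 2  [DE ∥ FC ∩ EC ∥ DF]
2. F_y = -18  [DE ∥ FC ∩ EC ∥ DF]
   → F = (2, -18)
3. A_x = -8  [A is the reflection of F across D]
4. A_y = 22  [A is the reflection of F across D]
   → A = (-8, 22)

A = (-8, 22)
F = (2, -18)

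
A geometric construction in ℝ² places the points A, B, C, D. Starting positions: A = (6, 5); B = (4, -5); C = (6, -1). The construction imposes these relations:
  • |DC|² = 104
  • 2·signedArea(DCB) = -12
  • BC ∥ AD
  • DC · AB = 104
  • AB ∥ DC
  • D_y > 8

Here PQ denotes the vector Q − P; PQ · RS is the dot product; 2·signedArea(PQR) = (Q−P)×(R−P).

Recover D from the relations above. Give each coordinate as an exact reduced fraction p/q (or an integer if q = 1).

1. D_x = 8  [AB ∥ DC ∩ BC ∥ AD]
2. D_y = 9  [AB ∥ DC ∩ BC ∥ AD]
   → D = (8, 9)

D = (8, 9)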